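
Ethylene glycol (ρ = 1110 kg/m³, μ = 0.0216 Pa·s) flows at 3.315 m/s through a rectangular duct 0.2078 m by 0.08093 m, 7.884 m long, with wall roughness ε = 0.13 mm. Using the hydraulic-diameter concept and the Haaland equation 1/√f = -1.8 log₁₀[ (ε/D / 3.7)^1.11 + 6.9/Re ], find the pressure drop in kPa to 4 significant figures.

Hydraulic diameter D_h = 4A/P = 4·(0.2078·0.08093)/(2·(0.2078+0.08093)) = 0.06727/0.5775 = 0.1165 m.
Re = ρVD_h/μ = 1110·3.315·0.1165/0.0216 = 1.984e+04.
ε/D_h = 0.00013/0.1165 = 0.00112; Haaland gives 1/√f = -1.8 log₁₀[0.000124+0.000348] = 5.988, so f = 0.02789.
ΔP = f(L/D_h)(ρV²/2) = 0.02789·7.884/0.1165·6099 = 1.151e+04 Pa.
ΔP = 11.51 kPa.

ΔP ≈ 11.51 kPa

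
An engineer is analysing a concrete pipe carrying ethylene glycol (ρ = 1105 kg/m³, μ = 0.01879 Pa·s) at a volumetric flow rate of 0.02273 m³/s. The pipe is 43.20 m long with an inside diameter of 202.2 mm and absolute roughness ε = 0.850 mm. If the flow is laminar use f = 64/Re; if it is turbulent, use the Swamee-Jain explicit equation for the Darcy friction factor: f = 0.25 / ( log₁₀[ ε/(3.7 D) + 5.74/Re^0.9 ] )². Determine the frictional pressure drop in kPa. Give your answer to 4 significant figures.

Cross-sectional area A = πD²/4 = π(0.2022)²/4 = 0.03211 m²; mean velocity V = Q/A = 0.02273/0.03211 = 0.7079 m/s.
Reynolds number Re = ρVD/μ = 1105 · 0.7079 · 0.2022 / 0.0188 = 8417.
Re > 4000 → turbulent. Relative roughness ε/D = 0.00085/0.2022 = 0.0042. Swamee-Jain: f = 0.25/(log₁₀[0.0042/3.7 + 5.74/8417^0.9])² = 0.25/(log₁₀[0.00114 + 0.00168])² = 0.25/(-2.55)² = 0.03845.
Darcy-Weisbach: ΔP = f(L/D)(ρV²/2) = 0.03845·(43.2/0.2022)·(1105·0.7079²/2) = 0.03845·213.6·276.8 = 2274 Pa.
ΔP = 2274 Pa = 2.274 kPa.

ΔP ≈ 2.274 kPa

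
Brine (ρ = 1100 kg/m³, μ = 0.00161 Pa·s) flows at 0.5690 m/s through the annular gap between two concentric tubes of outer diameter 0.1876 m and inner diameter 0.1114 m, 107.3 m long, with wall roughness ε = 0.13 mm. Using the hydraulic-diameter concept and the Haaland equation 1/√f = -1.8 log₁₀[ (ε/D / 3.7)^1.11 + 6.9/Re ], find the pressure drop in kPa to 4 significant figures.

Hydraulic diameter D_h = 4A/P = D_o - D_i = 0.1876 - 0.1114 = 0.0762 m.
Re = ρVD_h/μ = 1100·0.569·0.0762/0.00161 = 2.962e+04.
ε/D_h = 0.00013/0.0762 = 0.00171; Haaland gives 1/√f = -1.8 log₁₀[0.000198+0.000233] = 6.058, so f = 0.02725.
ΔP = f(L/D_h)(ρV²/2) = 0.02725·107.3/0.0762·178.1 = 6832 Pa.
ΔP = 6.832 kPa.

ΔP ≈ 6.832 kPa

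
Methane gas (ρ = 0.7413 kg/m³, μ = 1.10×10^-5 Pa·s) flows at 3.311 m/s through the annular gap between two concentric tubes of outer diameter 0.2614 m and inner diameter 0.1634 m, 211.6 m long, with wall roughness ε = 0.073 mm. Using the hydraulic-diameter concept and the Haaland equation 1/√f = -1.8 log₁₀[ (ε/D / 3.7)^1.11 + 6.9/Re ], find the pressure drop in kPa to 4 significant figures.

Hydraulic diameter D_h = 4A/P = D_o - D_i = 0.2614 - 0.1634 = 0.098 m.
Re = ρVD_h/μ = 0.7413·3.311·0.098/1.1e-05 = 2.187e+04.
ε/D_h = 7.3e-05/0.098 = 0.000745; Haaland gives 1/√f = -1.8 log₁₀[7.89e-05+0.000316] = 6.127, so f = 0.02664.
ΔP = f(L/D_h)(ρV²/2) = 0.02664·211.6/0.098·4.063 = 233.7 Pa.
ΔP = 0.2337 kPa.

ΔP ≈ 0.2337 kPa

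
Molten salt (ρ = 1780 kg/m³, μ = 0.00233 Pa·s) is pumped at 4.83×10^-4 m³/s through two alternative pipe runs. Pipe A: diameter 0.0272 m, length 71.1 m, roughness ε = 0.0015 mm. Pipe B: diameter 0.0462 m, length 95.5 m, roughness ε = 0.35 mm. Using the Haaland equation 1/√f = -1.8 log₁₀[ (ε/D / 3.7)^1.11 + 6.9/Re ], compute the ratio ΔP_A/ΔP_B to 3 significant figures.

ΔP_A/ΔP_B ≈ 6.99

Pipe A: V = Q/A = 0.000483/0.0005811 = 0.8312 m/s; Re = 1.727e+04; ε/D = 5.51e-05; Haaland → f = 0.0268; ΔP_A = f(L/D)(ρV²/2) = 4.307e+04 Pa.
Pipe B: V = Q/A = 0.000483/0.001676 = 0.2881 m/s; Re = 1.017e+04; ε/D = 0.00758; Haaland → f = 0.04035; ΔP_B = f(L/D)(ρV²/2) = 6162 Pa.
ΔP_A/ΔP_B = 4.307e+04/6162 = 6.99.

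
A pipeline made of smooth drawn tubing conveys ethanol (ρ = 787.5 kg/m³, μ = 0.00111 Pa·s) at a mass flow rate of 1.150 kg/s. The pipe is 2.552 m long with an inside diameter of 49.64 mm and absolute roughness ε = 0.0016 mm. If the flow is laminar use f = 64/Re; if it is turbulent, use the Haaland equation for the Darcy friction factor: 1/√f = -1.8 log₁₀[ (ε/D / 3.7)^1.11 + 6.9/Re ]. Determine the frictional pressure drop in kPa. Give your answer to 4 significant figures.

A = πD²/4 = π(0.04964)²/4 = 0.001935 m²; mean velocity V = ṁ/(ρA) = 1.15/(787.5 · 0.001935) = 0.7546 m/s.
Reynolds number Re = ρVD/μ = 787.5 · 0.7546 · 0.04964 / 0.00111 = 2.657e+04.
Re > 4000 → turbulent. Relative roughness ε/D = 1.6e-06/0.04964 = 3.22e-05. Haaland: 1/√f = -1.8 log₁₀[(3.22e-05/3.7)^1.11 + 6.9/2.657e+04] = -1.8 log₁₀[2.42e-06 + 0.00026] = 6.447, so f = 0.02406.
Darcy-Weisbach: ΔP = f(L/D)(ρV²/2) = 0.02406·(2.552/0.04964)·(787.5·0.7546²/2) = 0.02406·51.41·224.2 = 277.3 Pa.
ΔP = 277.3 Pa = 0.2773 kPa.

ΔP ≈ 0.2773 kPa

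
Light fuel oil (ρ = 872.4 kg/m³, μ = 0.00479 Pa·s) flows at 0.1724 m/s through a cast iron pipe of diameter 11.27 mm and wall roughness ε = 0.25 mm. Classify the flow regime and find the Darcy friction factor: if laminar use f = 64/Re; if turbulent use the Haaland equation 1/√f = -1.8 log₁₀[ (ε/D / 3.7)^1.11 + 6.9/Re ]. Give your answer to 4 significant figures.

f ≈ 0.1809

Re = ρVD/μ = 872.4·0.1724·0.01127/0.00479 = 353.9.
Re < 2300 → laminar, so f = 64/Re = 0.1809 (roughness is irrelevant in laminar flow).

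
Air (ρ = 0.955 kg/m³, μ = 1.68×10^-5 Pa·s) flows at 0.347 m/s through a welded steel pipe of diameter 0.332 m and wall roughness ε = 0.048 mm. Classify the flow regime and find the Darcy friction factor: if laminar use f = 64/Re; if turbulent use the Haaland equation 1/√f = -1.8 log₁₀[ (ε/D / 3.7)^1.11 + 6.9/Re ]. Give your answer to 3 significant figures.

f ≈ 0.0349

Re = ρVD/μ = 0.955·0.347·0.332/1.68e-05 = 6549.
Re > 4000 → turbulent. ε/D = 4.8e-05/0.332 = 0.000145; Haaland: 1/√f = -1.8 log₁₀[1.28e-05 + 0.00105] = 5.35, so f = 0.03494.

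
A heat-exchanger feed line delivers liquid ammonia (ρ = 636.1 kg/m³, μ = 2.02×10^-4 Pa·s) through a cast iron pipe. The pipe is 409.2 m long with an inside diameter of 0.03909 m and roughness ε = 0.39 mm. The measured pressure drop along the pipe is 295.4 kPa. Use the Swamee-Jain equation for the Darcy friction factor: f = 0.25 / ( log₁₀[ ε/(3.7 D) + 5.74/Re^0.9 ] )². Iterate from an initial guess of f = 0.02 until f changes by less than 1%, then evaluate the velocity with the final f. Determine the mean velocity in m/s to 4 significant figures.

V ≈ 1.521 m/s

Rearranging Darcy-Weisbach: V = √(2·ΔP·D/(f·L·ρ)). With ε/D = 0.00039/0.03909 = 0.00998, iterate starting from f = 0.02:
  f = 0.02 → V = √(2·2.954e+05·0.03909/(0.02·409.2·636.1)) = 2.106 m/s; Re = ρVD/μ = 2.593e+05; f → 0.03824
  f = 0.03824 → V = 1.523 m/s; Re = 1.875e+05; f → 0.03836
Converged (Δf/f < 1%). With the final f = 0.03836: V = √(2·2.954e+05·0.03909/(0.03836·409.2·636.1)) = 1.521 m/s.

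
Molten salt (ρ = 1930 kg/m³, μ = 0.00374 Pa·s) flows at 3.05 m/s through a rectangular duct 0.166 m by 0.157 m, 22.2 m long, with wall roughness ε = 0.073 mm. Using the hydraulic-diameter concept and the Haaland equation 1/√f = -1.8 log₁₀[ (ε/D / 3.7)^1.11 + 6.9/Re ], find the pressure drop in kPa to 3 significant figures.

Hydraulic diameter D_h = 4A/P = 4·(0.166·0.157)/(2·(0.166+0.157)) = 0.1042/0.646 = 0.1614 m.
Re = ρVD_h/μ = 1930·3.05·0.1614/0.00374 = 2.54e+05.
ε/D_h = 7.3e-05/0.1614 = 0.000452; Haaland gives 1/√f = -1.8 log₁₀[4.54e-05+2.72e-05] = 7.451, so f = 0.01801.
ΔP = f(L/D_h)(ρV²/2) = 0.01801·22.2/0.1614·8977 = 2.224e+04 Pa.
ΔP = 22.2 kPa.

ΔP ≈ 22.2 kPa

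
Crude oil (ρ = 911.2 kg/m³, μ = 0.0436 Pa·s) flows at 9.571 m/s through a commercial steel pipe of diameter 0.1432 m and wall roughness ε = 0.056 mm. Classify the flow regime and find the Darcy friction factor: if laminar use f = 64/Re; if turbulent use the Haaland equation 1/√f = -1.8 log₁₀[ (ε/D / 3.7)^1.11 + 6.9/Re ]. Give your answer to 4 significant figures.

f ≈ 0.02444

Re = ρVD/μ = 911.2·9.571·0.1432/0.0436 = 2.864e+04.
Re > 4000 → turbulent. ε/D = 5.6e-05/0.1432 = 0.000391; Haaland: 1/√f = -1.8 log₁₀[3.86e-05 + 0.000241] = 6.397, so f = 0.02444.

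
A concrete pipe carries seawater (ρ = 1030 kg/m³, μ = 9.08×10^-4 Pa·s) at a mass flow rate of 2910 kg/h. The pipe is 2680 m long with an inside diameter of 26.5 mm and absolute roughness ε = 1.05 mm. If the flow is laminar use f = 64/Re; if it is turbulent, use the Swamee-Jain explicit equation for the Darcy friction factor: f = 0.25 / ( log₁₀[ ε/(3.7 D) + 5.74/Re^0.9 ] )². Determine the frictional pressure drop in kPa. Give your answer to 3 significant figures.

ΔP ≈ 6900 kPa

ṁ = 2910 kg/h = 2910/3600 = 0.8083 kg/s.
A = πD²/4 = π(0.0265)²/4 = 0.0005515 m²; mean velocity V = ṁ/(ρA) = 0.8083/(1030 · 0.0005515) = 1.423 m/s.
Reynolds number Re = ρVD/μ = 1030 · 1.423 · 0.0265 / 0.000908 = 4.277e+04.
Re > 4000 → turbulent. Relative roughness ε/D = 0.00105/0.0265 = 0.0396. Swamee-Jain: f = 0.25/(log₁₀[0.0396/3.7 + 5.74/4.277e+04^0.9])² = 0.25/(log₁₀[0.0107 + 0.00039])² = 0.25/(-1.955)² = 0.06543.
Darcy-Weisbach: ΔP = f(L/D)(ρV²/2) = 0.06543·(2680/0.0265)·(1030·1.423²/2) = 0.06543·1.011e+05·1043 = 6.899e+06 Pa.
ΔP = 6.899e+06 Pa = 6900 kPa.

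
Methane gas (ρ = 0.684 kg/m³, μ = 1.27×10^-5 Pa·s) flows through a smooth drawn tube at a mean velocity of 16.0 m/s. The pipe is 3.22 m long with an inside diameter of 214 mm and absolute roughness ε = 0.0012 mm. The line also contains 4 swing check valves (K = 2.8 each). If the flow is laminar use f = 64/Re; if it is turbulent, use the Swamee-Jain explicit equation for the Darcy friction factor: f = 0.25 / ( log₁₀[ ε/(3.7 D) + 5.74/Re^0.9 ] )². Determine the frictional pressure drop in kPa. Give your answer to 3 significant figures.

Reynolds number Re = ρVD/μ = 0.684 · 16 · 0.214 / 1.27e-05 = 1.844e+05.
Re > 4000 → turbulent. Relative roughness ε/D = 1.2e-06/0.214 = 5.61e-06. Swamee-Jain: f = 0.25/(log₁₀[5.61e-06/3.7 + 5.74/1.844e+05^0.9])² = 0.25/(log₁₀[1.52e-06 + 0.000105])² = 0.25/(-3.974)² = 0.01583.
Total minor-loss coefficient ΣK = 4·2.8 = 11.2.
ΔP = [f·L/D + ΣK]·(ρV²/2) = [0.01583·3.22/0.214 + 11.2]·(0.684·16²/2) = [0.2382 + 11.2]·87.55 = 1001 Pa.
ΔP = 1001 Pa = 1.00 kPa.

ΔP ≈ 1.00 kPa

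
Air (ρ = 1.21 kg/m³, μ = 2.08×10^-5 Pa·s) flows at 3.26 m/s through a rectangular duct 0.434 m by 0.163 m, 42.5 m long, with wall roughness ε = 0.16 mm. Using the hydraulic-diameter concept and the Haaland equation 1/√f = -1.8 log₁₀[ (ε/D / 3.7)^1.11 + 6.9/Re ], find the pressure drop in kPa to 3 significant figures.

Hydraulic diameter D_h = 4A/P = 4·(0.434·0.163)/(2·(0.434+0.163)) = 0.283/1.194 = 0.237 m.
Re = ρVD_h/μ = 1.21·3.26·0.237/2.08e-05 = 4.494e+04.
ε/D_h = 0.00016/0.237 = 0.000675; Haaland gives 1/√f = -1.8 log₁₀[7.08e-05+0.000154] = 6.568, so f = 0.02318.
ΔP = f(L/D_h)(ρV²/2) = 0.02318·42.5/0.237·6.43 = 26.72 Pa.
ΔP = 0.0267 kPa.

ΔP ≈ 0.0267 kPa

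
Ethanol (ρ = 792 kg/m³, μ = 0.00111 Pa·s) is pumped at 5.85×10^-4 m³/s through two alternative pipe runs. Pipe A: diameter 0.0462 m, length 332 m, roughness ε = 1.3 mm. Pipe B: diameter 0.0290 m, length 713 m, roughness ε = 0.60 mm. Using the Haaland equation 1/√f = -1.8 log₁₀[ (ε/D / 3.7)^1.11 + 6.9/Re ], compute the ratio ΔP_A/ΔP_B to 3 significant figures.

ΔP_A/ΔP_B ≈ 0.0517

Pipe A: V = Q/A = 0.000585/0.001676 = 0.349 m/s; Re = 1.15e+04; ε/D = 0.0281; Haaland → f = 0.0585; ΔP_A = f(L/D)(ρV²/2) = 2.027e+04 Pa.
Pipe B: V = Q/A = 0.000585/0.0006605 = 0.8857 m/s; Re = 1.833e+04; ε/D = 0.0207; Haaland → f = 0.05136; ΔP_B = f(L/D)(ρV²/2) = 3.923e+05 Pa.
ΔP_A/ΔP_B = 2.027e+04/3.923e+05 = 0.0517.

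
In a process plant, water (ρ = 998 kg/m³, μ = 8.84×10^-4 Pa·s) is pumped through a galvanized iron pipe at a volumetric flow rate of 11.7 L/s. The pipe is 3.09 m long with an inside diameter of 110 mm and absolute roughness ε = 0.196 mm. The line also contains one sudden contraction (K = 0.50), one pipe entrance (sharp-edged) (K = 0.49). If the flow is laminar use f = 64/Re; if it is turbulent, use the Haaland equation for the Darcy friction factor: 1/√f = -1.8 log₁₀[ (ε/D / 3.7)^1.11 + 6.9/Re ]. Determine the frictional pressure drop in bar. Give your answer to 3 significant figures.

Q = 11.7 L/s = 11.7/1000 = 0.0117 m³/s.
Cross-sectional area A = πD²/4 = π(0.11)²/4 = 0.009503 m²; mean velocity V = Q/A = 0.0117/0.009503 = 1.231 m/s.
Reynolds number Re = ρVD/μ = 998 · 1.231 · 0.11 / 0.000884 = 1.529e+05.
Re > 4000 → turbulent. Relative roughness ε/D = 0.000196/0.11 = 0.00178. Haaland: 1/√f = -1.8 log₁₀[(0.00178/3.7)^1.11 + 6.9/1.529e+05] = -1.8 log₁₀[0.000208 + 4.51e-05] = 6.474, so f = 0.02386.
Total minor-loss coefficient ΣK = 1·0.5 + 1·0.49 = 0.99.
ΔP = [f·L/D + ΣK]·(ρV²/2) = [0.02386·3.09/0.11 + 0.99]·(998·1.231²/2) = [0.6701 + 0.99]·756.3 = 1256 Pa.
ΔP = 1256 Pa = 0.0126 bar.

ΔP ≈ 0.0126 bar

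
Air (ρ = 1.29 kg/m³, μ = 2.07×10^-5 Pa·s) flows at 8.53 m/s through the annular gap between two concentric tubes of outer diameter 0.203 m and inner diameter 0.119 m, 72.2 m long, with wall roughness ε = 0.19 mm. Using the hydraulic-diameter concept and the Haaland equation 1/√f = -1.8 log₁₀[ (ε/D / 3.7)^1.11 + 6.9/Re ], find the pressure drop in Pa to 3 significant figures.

Hydraulic diameter D_h = 4A/P = D_o - D_i = 0.203 - 0.119 = 0.084 m.
Re = ρVD_h/μ = 1.29·8.53·0.084/2.07e-05 = 4.465e+04.
ε/D_h = 0.00019/0.084 = 0.00226; Haaland gives 1/√f = -1.8 log₁₀[0.000271+0.000155] = 6.068, so f = 0.02716.
ΔP = f(L/D_h)(ρV²/2) = 0.02716·72.2/0.084·46.93 = 1095 Pa.

ΔP ≈ 1100 Pa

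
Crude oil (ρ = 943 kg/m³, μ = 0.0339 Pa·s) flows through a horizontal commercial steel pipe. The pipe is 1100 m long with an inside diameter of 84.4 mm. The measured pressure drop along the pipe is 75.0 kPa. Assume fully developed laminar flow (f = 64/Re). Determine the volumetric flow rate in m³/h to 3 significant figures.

For laminar flow, f = 64/Re with Re = ρVD/μ, so Darcy-Weisbach reduces to ΔP = 32μLV/D². Solving for V: V = ΔP·D²/(32μL) = 7.5e+04·(0.0844)²/(32·0.0339·1100) = 0.4477 m/s.
Check: Re = ρVD/μ = 943·0.4477·0.0844/0.0339 = 1051 < 2300, so the laminar assumption holds.
Q = V·A = 0.4477·(π/4·0.0844²) = 0.002505 m³/s = 9.02 m³/h.

Q ≈ 9.02 m³/h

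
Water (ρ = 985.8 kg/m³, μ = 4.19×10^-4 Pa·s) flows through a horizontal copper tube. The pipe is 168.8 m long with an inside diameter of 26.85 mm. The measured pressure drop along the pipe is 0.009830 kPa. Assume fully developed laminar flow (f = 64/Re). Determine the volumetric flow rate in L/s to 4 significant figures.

Q ≈ 0.001773 L/s

For laminar flow, f = 64/Re with Re = ρVD/μ, so Darcy-Weisbach reduces to ΔP = 32μLV/D². Solving for V: V = ΔP·D²/(32μL) = 9.83·(0.02685)²/(32·0.000419·168.8) = 0.003131 m/s.
Check: Re = ρVD/μ = 985.8·0.003131·0.02685/0.000419 = 197.8 < 2300, so the laminar assumption holds.
Q = V·A = 0.003131·(π/4·0.02685²) = 1.773e-06 m³/s = 0.001773 L/s.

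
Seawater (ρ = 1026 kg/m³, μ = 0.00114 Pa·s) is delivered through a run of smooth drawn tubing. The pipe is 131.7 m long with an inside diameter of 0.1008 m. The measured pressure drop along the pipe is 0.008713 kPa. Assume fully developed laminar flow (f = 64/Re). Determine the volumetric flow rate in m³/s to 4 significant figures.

Q ≈ 1.470×10^-4 m³/s

For laminar flow, f = 64/Re with Re = ρVD/μ, so Darcy-Weisbach reduces to ΔP = 32μLV/D². Solving for V: V = ΔP·D²/(32μL) = 8.713·(0.1008)²/(32·0.00114·131.7) = 0.01843 m/s.
Check: Re = ρVD/μ = 1026·0.01843·0.1008/0.00114 = 1672 < 2300, so the laminar assumption holds.
Q = V·A = 0.01843·(π/4·0.1008²) = 0.000147 m³/s = 1.470×10^-4 m³/s.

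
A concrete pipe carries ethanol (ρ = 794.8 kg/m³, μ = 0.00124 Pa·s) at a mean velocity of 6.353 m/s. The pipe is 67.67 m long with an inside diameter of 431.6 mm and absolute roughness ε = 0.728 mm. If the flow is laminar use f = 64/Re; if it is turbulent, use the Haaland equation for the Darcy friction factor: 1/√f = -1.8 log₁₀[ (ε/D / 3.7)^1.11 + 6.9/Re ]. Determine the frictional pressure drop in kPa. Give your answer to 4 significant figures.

ΔP ≈ 56.69 kPa

Reynolds number Re = ρVD/μ = 794.8 · 6.353 · 0.4316 / 0.00124 = 1.758e+06.
Re > 4000 → turbulent. Relative roughness ε/D = 0.000728/0.4316 = 0.00169. Haaland: 1/√f = -1.8 log₁₀[(0.00169/3.7)^1.11 + 6.9/1.758e+06] = -1.8 log₁₀[0.000196 + 3.93e-06] = 6.66, so f = 0.02254.
Darcy-Weisbach: ΔP = f(L/D)(ρV²/2) = 0.02254·(67.67/0.4316)·(794.8·6.353²/2) = 0.02254·156.8·1.604e+04 = 5.669e+04 Pa.
ΔP = 5.669e+04 Pa = 56.69 kPa.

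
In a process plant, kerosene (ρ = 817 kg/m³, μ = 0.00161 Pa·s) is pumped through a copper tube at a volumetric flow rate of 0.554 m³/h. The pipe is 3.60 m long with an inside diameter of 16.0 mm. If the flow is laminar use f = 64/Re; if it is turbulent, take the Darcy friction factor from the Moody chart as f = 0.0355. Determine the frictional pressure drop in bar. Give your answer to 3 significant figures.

Q = 0.554 m³/h = 0.554/3600 = 0.0001539 m³/s.
Cross-sectional area A = πD²/4 = π(0.016)²/4 = 0.0002011 m²; mean velocity V = Q/A = 0.0001539/0.0002011 = 0.7654 m/s.
Reynolds number Re = ρVD/μ = 817 · 0.7654 · 0.016 / 0.00161 = 6214.
Re > 4000 → turbulent; use the Moody-chart value f = 0.0355.
Darcy-Weisbach: ΔP = f(L/D)(ρV²/2) = 0.0355·(3.6/0.016)·(817·0.7654²/2) = 0.0355·225·239.3 = 1911 Pa.
ΔP = 1911 Pa = 0.0191 bar.

ΔP ≈ 0.0191 bar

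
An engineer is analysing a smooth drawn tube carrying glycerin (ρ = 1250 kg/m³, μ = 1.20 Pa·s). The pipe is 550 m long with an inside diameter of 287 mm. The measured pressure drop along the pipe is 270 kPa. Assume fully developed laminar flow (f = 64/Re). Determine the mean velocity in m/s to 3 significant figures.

V ≈ 1.05 m/s

For laminar flow, f = 64/Re with Re = ρVD/μ, so Darcy-Weisbach reduces to ΔP = 32μLV/D². Solving for V: V = ΔP·D²/(32μL) = 2.7e+05·(0.287)²/(32·1.2·550) = 1.053 m/s.
Check: Re = ρVD/μ = 1250·1.053·0.287/1.2 = 314.8 < 2300, so the laminar assumption holds.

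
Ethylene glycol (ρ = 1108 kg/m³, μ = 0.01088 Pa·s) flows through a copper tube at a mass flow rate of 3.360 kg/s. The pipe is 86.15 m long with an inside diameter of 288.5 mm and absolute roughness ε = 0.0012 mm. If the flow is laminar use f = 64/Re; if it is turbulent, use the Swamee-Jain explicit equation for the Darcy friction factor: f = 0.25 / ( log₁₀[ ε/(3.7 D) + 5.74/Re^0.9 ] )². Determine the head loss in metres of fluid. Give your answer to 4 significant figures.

h_f ≈ 0.001538 m

A = πD²/4 = π(0.2885)²/4 = 0.06537 m²; mean velocity V = ṁ/(ρA) = 3.36/(1108 · 0.06537) = 0.04639 m/s.
Reynolds number Re = ρVD/μ = 1108 · 0.04639 · 0.2885 / 0.0109 = 1363.
Re < 2300 → laminar flow, so f = 64/Re = 64/1363 = 0.04696 (the turbulent correlation is not needed).
Darcy-Weisbach: ΔP = f(L/D)(ρV²/2) = 0.04696·(86.15/0.2885)·(1108·0.04639²/2) = 0.04696·298.6·1.192 = 16.72 Pa.
Head loss h_f = ΔP/(ρg) = 16.72/(1108·9.81) = 0.001538 m.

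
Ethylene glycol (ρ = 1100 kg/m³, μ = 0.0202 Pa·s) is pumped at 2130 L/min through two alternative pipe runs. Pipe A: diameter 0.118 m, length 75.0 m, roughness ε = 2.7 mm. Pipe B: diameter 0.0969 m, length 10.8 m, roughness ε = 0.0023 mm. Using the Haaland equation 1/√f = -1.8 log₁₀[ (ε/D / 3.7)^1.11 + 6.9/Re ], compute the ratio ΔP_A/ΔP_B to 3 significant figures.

ΔP_A/ΔP_B ≈ 5.66

Pipe A: V = Q/A = 0.0355/0.01094 = 3.246 m/s; Re = 2.086e+04; ε/D = 0.0229; Haaland → f = 0.05302; ΔP_A = f(L/D)(ρV²/2) = 1.953e+05 Pa.
Pipe B: V = Q/A = 0.0355/0.007375 = 4.814 m/s; Re = 2.54e+04; ε/D = 2.37e-05; Haaland → f = 0.02431; ΔP_B = f(L/D)(ρV²/2) = 3.453e+04 Pa.
ΔP_A/ΔP_B = 1.953e+05/3.453e+04 = 5.66.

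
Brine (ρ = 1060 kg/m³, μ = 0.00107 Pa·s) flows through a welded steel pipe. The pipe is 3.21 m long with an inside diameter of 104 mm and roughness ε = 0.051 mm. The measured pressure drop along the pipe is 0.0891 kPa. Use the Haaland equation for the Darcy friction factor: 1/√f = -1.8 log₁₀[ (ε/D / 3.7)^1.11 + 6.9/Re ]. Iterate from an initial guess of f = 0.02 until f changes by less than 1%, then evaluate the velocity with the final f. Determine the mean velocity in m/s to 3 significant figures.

Rearranging Darcy-Weisbach: V = √(2·ΔP·D/(f·L·ρ)). With ε/D = 5.1e-05/0.104 = 0.00049, iterate starting from f = 0.02:
  f = 0.02 → V = √(2·89.1·0.104/(0.02·3.21·1060)) = 0.5219 m/s; Re = ρVD/μ = 5.377e+04; f → 0.02195
  f = 0.02195 → V = 0.4981 m/s; Re = 5.132e+04; f → 0.02212
Converged (Δf/f < 1%). With the final f = 0.02212: V = √(2·89.1·0.104/(0.02212·3.21·1060)) = 0.4962 m/s.

V ≈ 0.496 m/s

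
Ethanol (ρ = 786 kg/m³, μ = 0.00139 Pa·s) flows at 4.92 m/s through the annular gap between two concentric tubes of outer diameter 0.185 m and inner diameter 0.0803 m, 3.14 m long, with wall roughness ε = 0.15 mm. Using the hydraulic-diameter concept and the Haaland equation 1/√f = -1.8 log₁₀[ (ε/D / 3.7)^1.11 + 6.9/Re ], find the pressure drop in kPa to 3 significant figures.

ΔP ≈ 6.33 kPa

Hydraulic diameter D_h = 4A/P = D_o - D_i = 0.185 - 0.0803 = 0.1047 m.
Re = ρVD_h/μ = 786·4.92·0.1047/0.00139 = 2.913e+05.
ε/D_h = 0.00015/0.1047 = 0.00143; Haaland gives 1/√f = -1.8 log₁₀[0.000163+2.37e-05] = 6.711, so f = 0.0222.
ΔP = f(L/D_h)(ρV²/2) = 0.0222·3.14/0.1047·9513 = 6334 Pa.
ΔP = 6.33 kPa.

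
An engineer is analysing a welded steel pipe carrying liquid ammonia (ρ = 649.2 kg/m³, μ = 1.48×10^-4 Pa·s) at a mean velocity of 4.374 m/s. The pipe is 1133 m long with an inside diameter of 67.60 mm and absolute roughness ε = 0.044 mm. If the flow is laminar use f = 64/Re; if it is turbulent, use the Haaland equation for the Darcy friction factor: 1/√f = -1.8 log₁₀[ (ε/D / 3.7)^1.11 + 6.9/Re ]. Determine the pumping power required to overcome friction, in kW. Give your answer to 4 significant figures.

Reynolds number Re = ρVD/μ = 649.2 · 4.374 · 0.0676 / 0.000148 = 1.297e+06.
Re > 4000 → turbulent. Relative roughness ε/D = 4.4e-05/0.0676 = 0.000651. Haaland: 1/√f = -1.8 log₁₀[(0.000651/3.7)^1.11 + 6.9/1.297e+06] = -1.8 log₁₀[6.8e-05 + 5.32e-06] = 7.443, so f = 0.01805.
Darcy-Weisbach: ΔP = f(L/D)(ρV²/2) = 0.01805·(1133/0.0676)·(649.2·4.374²/2) = 0.01805·1.676e+04·6210 = 1.879e+06 Pa.
Q = V·A = 4.374·0.003589 = 0.0157 m³/s.
Pumping power P = QΔP = 0.0157·1.879e+06 = 29496 W = 29.50 kW.

P ≈ 29.50 kW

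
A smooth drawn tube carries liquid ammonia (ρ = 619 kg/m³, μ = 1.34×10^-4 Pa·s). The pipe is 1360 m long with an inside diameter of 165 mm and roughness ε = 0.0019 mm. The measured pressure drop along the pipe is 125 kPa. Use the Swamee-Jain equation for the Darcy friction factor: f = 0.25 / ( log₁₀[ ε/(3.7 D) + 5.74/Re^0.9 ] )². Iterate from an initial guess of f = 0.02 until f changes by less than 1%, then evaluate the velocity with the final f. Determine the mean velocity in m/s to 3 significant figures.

V ≈ 2.10 m/s

Rearranging Darcy-Weisbach: V = √(2·ΔP·D/(f·L·ρ)). With ε/D = 1.9e-06/0.165 = 1.15e-05, iterate starting from f = 0.02:
  f = 0.02 → V = √(2·1.25e+05·0.165/(0.02·1360·619)) = 1.565 m/s; Re = ρVD/μ = 1.193e+06; f → 0.01158
  f = 0.01158 → V = 2.057 m/s; Re = 1.568e+06; f → 0.01115
  f = 0.01115 → V = 2.097 m/s; Re = 1.598e+06; f → 0.01112
Converged (Δf/f < 1%). With the final f = 0.01112: V = √(2·1.25e+05·0.165/(0.01112·1360·619)) = 2.1 m/s.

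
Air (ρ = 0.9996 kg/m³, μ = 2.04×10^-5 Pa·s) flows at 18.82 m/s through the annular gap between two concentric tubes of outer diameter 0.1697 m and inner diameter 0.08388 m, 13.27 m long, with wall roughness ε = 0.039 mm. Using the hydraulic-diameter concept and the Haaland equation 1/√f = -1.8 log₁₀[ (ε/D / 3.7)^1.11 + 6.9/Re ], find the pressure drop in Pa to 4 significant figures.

Hydraulic diameter D_h = 4A/P = D_o - D_i = 0.1697 - 0.08388 = 0.08582 m.
Re = ρVD_h/μ = 0.9996·18.82·0.08582/2.04e-05 = 7.914e+04.
ε/D_h = 3.9e-05/0.08582 = 0.000454; Haaland gives 1/√f = -1.8 log₁₀[4.56e-05+8.72e-05] = 6.978, so f = 0.02054.
ΔP = f(L/D_h)(ρV²/2) = 0.02054·13.27/0.08582·177 = 562.1 Pa.

ΔP ≈ 562.1 Pa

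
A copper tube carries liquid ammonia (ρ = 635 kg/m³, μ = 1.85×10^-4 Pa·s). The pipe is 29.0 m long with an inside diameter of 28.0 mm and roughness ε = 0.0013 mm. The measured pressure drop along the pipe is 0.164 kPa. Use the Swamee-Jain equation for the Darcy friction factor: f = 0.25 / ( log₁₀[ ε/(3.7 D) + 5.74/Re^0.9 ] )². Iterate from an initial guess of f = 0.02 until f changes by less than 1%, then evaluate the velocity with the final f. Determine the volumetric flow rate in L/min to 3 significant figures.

Rearranging Darcy-Weisbach: V = √(2·ΔP·D/(f·L·ρ)). With ε/D = 1.3e-06/0.028 = 4.64e-05, iterate starting from f = 0.02:
  f = 0.02 → V = √(2·164·0.028/(0.02·29·635)) = 0.1579 m/s; Re = ρVD/μ = 1.518e+04; f → 0.0278
  f = 0.0278 → V = 0.1339 m/s; Re = 1.287e+04; f → 0.02902
  f = 0.02902 → V = 0.1311 m/s; Re = 1.26e+04; f → 0.02919
Converged (Δf/f < 1%). With the final f = 0.02919: V = √(2·164·0.028/(0.02919·29·635)) = 0.1307 m/s.
Q = V·A = 0.1307·(π/4·0.028²) = 8.049e-05 m³/s = 4.83 L/min.

Q ≈ 4.83 L/min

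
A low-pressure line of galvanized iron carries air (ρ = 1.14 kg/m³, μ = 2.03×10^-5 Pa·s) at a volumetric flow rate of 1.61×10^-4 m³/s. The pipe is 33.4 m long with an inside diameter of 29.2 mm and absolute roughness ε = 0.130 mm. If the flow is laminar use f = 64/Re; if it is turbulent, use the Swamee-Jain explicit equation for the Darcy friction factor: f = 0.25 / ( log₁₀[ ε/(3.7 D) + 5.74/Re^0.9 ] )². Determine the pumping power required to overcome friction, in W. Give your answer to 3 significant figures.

Cross-sectional area A = πD²/4 = π(0.0292)²/4 = 0.0006697 m²; mean velocity V = Q/A = 0.000161/0.0006697 = 0.2404 m/s.
Reynolds number Re = ρVD/μ = 1.14 · 0.2404 · 0.0292 / 2.03e-05 = 394.2.
Re < 2300 → laminar flow, so f = 64/Re = 64/394.2 = 0.1623 (the turbulent correlation is not needed).
Darcy-Weisbach: ΔP = f(L/D)(ρV²/2) = 0.1623·(33.4/0.0292)·(1.14·0.2404²/2) = 0.1623·1144·0.03295 = 6.118 Pa.
Pumping power P = QΔP = 0.000161·6.118 = 9.850×10^-4 W = 9.85×10^-4 W.

P ≈ 9.85×10^-4 W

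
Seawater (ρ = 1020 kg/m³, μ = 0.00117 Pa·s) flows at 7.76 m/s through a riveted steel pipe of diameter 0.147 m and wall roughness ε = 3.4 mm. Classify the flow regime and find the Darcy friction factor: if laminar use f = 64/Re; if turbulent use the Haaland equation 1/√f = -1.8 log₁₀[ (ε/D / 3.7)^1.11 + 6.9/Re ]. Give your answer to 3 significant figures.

f ≈ 0.0516

Re = ρVD/μ = 1020·7.76·0.147/0.00117 = 9.945e+05.
Re > 4000 → turbulent. ε/D = 0.0034/0.147 = 0.0231; Haaland: 1/√f = -1.8 log₁₀[0.00358 + 6.94e-06] = 4.402, so f = 0.0516.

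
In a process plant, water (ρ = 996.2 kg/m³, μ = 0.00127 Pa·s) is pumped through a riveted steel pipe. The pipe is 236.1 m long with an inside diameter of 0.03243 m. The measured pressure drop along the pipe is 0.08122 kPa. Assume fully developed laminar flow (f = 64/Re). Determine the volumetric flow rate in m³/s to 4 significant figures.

Q ≈ 7.353×10^-6 m³/s

For laminar flow, f = 64/Re with Re = ρVD/μ, so Darcy-Weisbach reduces to ΔP = 32μLV/D². Solving for V: V = ΔP·D²/(32μL) = 81.22·(0.03243)²/(32·0.00127·236.1) = 0.008902 m/s.
Check: Re = ρVD/μ = 996.2·0.008902·0.03243/0.00127 = 226.5 < 2300, so the laminar assumption holds.
Q = V·A = 0.008902·(π/4·0.03243²) = 7.353e-06 m³/s = 7.353×10^-6 m³/s.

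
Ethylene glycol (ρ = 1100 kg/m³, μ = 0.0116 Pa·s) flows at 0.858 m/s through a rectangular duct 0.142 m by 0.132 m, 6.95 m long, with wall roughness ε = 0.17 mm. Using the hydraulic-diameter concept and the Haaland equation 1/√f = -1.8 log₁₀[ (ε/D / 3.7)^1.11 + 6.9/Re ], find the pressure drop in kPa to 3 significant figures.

ΔP ≈ 0.652 kPa

Hydraulic diameter D_h = 4A/P = 4·(0.142·0.132)/(2·(0.142+0.132)) = 0.07498/0.548 = 0.1368 m.
Re = ρVD_h/μ = 1100·0.858·0.1368/0.0116 = 1.113e+04.
ε/D_h = 0.00017/0.1368 = 0.00124; Haaland gives 1/√f = -1.8 log₁₀[0.000139+0.00062] = 5.615, so f = 0.03171.
ΔP = f(L/D_h)(ρV²/2) = 0.03171·6.95/0.1368·404.9 = 652.3 Pa.
ΔP = 0.652 kPa.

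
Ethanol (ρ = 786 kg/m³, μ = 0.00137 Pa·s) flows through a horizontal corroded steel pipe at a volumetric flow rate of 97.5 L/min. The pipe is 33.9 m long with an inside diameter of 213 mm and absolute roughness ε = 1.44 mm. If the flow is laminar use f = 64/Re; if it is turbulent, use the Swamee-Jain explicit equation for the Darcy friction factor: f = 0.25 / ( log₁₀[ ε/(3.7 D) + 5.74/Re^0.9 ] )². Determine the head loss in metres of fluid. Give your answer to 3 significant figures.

Q = 97.5 L/min = 97.5/60000 = 0.001625 m³/s.
Cross-sectional area A = πD²/4 = π(0.213)²/4 = 0.03563 m²; mean velocity V = Q/A = 0.001625/0.03563 = 0.0456 m/s.
Reynolds number Re = ρVD/μ = 786 · 0.0456 · 0.213 / 0.00137 = 5573.
Re > 4000 → turbulent. Relative roughness ε/D = 0.00144/0.213 = 0.00676. Swamee-Jain: f = 0.25/(log₁₀[0.00676/3.7 + 5.74/5573^0.9])² = 0.25/(log₁₀[0.00183 + 0.00244])² = 0.25/(-2.37)² = 0.04451.
Darcy-Weisbach: ΔP = f(L/D)(ρV²/2) = 0.04451·(33.9/0.213)·(786·0.0456²/2) = 0.04451·159.2·0.8173 = 5.791 Pa.
Head loss h_f = ΔP/(ρg) = 5.791/(786·9.81) = 7.51×10^-4 m.

h_f ≈ 7.51×10^-4 m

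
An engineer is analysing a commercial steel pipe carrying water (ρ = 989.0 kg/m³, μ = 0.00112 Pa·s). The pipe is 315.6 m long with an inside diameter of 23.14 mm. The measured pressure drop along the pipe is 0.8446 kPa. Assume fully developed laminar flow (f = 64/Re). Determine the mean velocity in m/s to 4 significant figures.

For laminar flow, f = 64/Re with Re = ρVD/μ, so Darcy-Weisbach reduces to ΔP = 32μLV/D². Solving for V: V = ΔP·D²/(32μL) = 844.6·(0.02314)²/(32·0.00112·315.6) = 0.03998 m/s.
Check: Re = ρVD/μ = 989·0.03998·0.02314/0.00112 = 817 < 2300, so the laminar assumption holds.

V ≈ 0.03998 m/s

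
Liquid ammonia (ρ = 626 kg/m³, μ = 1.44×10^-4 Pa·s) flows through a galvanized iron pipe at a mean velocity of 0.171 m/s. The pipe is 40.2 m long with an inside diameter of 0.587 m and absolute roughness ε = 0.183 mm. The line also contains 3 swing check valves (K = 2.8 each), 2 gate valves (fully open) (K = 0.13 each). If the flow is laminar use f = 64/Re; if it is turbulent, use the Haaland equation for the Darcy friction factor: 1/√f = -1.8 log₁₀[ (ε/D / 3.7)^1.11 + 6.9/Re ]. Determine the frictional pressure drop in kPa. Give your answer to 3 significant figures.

Reynolds number Re = ρVD/μ = 626 · 0.171 · 0.587 / 0.000144 = 4.364e+05.
Re > 4000 → turbulent. Relative roughness ε/D = 0.000183/0.587 = 0.000312. Haaland: 1/√f = -1.8 log₁₀[(0.000312/3.7)^1.11 + 6.9/4.364e+05] = -1.8 log₁₀[3e-05 + 1.58e-05] = 7.81, so f = 0.0164.
Total minor-loss coefficient ΣK = 3·2.8 + 2·0.13 = 8.66.
ΔP = [f·L/D + ΣK]·(ρV²/2) = [0.0164·40.2/0.587 + 8.66]·(626·0.171²/2) = [1.123 + 8.66]·9.152 = 89.54 Pa.
ΔP = 89.54 Pa = 0.0895 kPa.

ΔP ≈ 0.0895 kPa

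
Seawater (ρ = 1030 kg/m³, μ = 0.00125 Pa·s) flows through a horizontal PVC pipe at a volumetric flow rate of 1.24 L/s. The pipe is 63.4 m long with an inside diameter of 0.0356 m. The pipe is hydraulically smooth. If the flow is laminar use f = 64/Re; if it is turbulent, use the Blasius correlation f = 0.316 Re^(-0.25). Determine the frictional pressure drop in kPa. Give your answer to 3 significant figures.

Q = 1.24 L/s = 1.24/1000 = 0.00124 m³/s.
Cross-sectional area A = πD²/4 = π(0.0356)²/4 = 0.0009954 m²; mean velocity V = Q/A = 0.00124/0.0009954 = 1.246 m/s.
Reynolds number Re = ρVD/μ = 1030 · 1.246 · 0.0356 / 0.00125 = 3.654e+04.
Re > 4000 → turbulent. Smooth-pipe (Blasius): f = 0.316 Re^(-0.25) = 0.316/(3.654e+04)^0.25 = 0.02286.
Darcy-Weisbach: ΔP = f(L/D)(ρV²/2) = 0.02286·(63.4/0.0356)·(1030·1.246²/2) = 0.02286·1781·799.2 = 3.253e+04 Pa.
ΔP = 3.253e+04 Pa = 32.5 kPa.

ΔP ≈ 32.5 kPa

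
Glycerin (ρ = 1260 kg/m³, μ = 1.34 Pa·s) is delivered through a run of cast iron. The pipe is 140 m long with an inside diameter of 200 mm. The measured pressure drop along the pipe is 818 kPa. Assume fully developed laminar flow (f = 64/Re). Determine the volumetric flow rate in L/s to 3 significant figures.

Q ≈ 171 L/s

For laminar flow, f = 64/Re with Re = ρVD/μ, so Darcy-Weisbach reduces to ΔP = 32μLV/D². Solving for V: V = ΔP·D²/(32μL) = 8.18e+05·(0.2)²/(32·1.34·140) = 5.45 m/s.
Check: Re = ρVD/μ = 1260·5.45·0.2/1.34 = 1025 < 2300, so the laminar assumption holds.
Q = V·A = 5.45·(π/4·0.2²) = 0.1712 m³/s = 171 L/s.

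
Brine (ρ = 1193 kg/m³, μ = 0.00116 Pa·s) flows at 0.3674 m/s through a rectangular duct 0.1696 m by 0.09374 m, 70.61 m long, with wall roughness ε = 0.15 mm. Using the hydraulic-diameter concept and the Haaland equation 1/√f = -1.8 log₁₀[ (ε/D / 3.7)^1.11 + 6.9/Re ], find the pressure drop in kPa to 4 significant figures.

Hydraulic diameter D_h = 4A/P = 4·(0.1696·0.09374)/(2·(0.1696+0.09374)) = 0.06359/0.5267 = 0.1207 m.
Re = ρVD_h/μ = 1193·0.3674·0.1207/0.00116 = 4.562e+04.
ε/D_h = 0.00015/0.1207 = 0.00124; Haaland gives 1/√f = -1.8 log₁₀[0.000139+0.000151] = 6.366, so f = 0.02467.
ΔP = f(L/D_h)(ρV²/2) = 0.02467·70.61/0.1207·80.52 = 1162 Pa.
ΔP = 1.162 kPa.

ΔP ≈ 1.162 kPa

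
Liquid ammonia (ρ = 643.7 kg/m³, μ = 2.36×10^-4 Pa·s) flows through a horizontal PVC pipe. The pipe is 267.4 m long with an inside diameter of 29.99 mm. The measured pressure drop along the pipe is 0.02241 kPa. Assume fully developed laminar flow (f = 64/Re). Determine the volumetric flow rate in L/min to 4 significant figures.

For laminar flow, f = 64/Re with Re = ρVD/μ, so Darcy-Weisbach reduces to ΔP = 32μLV/D². Solving for V: V = ΔP·D²/(32μL) = 22.41·(0.02999)²/(32·0.000236·267.4) = 0.009981 m/s.
Check: Re = ρVD/μ = 643.7·0.009981·0.02999/0.000236 = 816.4 < 2300, so the laminar assumption holds.
Q = V·A = 0.009981·(π/4·0.02999²) = 7.05e-06 m³/s = 0.4230 L/min.

Q ≈ 0.4230 L/min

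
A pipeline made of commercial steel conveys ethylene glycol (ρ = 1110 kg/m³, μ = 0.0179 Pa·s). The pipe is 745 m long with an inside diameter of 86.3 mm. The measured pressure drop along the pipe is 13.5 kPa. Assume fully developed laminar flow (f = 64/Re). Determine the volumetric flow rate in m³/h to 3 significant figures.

For laminar flow, f = 64/Re with Re = ρVD/μ, so Darcy-Weisbach reduces to ΔP = 32μLV/D². Solving for V: V = ΔP·D²/(32μL) = 1.35e+04·(0.0863)²/(32·0.0179·745) = 0.2356 m/s.
Check: Re = ρVD/μ = 1110·0.2356·0.0863/0.0179 = 1261 < 2300, so the laminar assumption holds.
Q = V·A = 0.2356·(π/4·0.0863²) = 0.001378 m³/s = 4.96 m³/h.

Q ≈ 4.96 m³/h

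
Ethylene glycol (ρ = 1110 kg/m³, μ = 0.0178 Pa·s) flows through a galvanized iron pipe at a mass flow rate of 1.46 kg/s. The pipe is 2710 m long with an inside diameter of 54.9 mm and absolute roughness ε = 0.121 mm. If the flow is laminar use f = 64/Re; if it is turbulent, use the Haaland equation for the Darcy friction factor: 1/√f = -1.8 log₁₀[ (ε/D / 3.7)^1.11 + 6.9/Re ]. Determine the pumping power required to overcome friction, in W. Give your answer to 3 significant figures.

P ≈ 374 W

A = πD²/4 = π(0.0549)²/4 = 0.002367 m²; mean velocity V = ṁ/(ρA) = 1.46/(1110 · 0.002367) = 0.5556 m/s.
Reynolds number Re = ρVD/μ = 1110 · 0.5556 · 0.0549 / 0.0178 = 1902.
Re < 2300 → laminar flow, so f = 64/Re = 64/1902 = 0.03364 (the turbulent correlation is not needed).
Darcy-Weisbach: ΔP = f(L/D)(ρV²/2) = 0.03364·(2710/0.0549)·(1110·0.5556²/2) = 0.03364·4.936e+04·171.3 = 2.846e+05 Pa.
Q = ṁ/ρ = 1.46/1110 = 0.001315 m³/s.
Pumping power P = QΔP = 0.001315·2.846e+05 = 374.3 W = 374 W.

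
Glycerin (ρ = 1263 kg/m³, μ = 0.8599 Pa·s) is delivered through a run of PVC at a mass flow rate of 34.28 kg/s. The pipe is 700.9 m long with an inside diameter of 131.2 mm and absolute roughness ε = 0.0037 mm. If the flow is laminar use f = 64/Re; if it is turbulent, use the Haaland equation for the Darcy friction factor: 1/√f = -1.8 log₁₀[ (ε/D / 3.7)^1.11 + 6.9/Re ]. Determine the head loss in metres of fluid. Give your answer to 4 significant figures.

A = πD²/4 = π(0.1312)²/4 = 0.01352 m²; mean velocity V = ṁ/(ρA) = 34.28/(1263 · 0.01352) = 2.008 m/s.
Reynolds number Re = ρVD/μ = 1263 · 2.008 · 0.1312 / 0.86 = 386.9.
Re < 2300 → laminar flow, so f = 64/Re = 64/386.9 = 0.1654 (the turbulent correlation is not needed).
Darcy-Weisbach: ΔP = f(L/D)(ρV²/2) = 0.1654·(700.9/0.1312)·(1263·2.008²/2) = 0.1654·5342·2545 = 2.249e+06 Pa.
Head loss h_f = ΔP/(ρg) = 2.249e+06/(1263·9.81) = 181.5 m.

h_f ≈ 181.5 m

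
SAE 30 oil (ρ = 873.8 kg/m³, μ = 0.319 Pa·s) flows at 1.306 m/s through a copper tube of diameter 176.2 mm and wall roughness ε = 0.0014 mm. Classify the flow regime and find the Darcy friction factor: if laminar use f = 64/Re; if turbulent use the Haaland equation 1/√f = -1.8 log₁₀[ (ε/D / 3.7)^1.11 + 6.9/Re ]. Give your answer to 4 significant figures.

Re = ρVD/μ = 873.8·1.306·0.1762/0.319 = 630.3.
Re < 2300 → laminar, so f = 64/Re = 0.1015 (roughness is irrelevant in laminar flow).

f ≈ 0.1015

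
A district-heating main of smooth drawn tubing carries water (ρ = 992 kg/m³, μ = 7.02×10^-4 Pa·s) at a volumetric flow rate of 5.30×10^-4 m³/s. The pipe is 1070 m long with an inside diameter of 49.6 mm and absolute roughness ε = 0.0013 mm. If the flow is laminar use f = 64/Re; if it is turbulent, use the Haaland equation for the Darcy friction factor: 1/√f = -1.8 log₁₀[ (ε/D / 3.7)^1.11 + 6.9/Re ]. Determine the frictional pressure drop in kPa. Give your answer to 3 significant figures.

Cross-sectional area A = πD²/4 = π(0.0496)²/4 = 0.001932 m²; mean velocity V = Q/A = 0.00053/0.001932 = 0.2743 m/s.
Reynolds number Re = ρVD/μ = 992 · 0.2743 · 0.0496 / 0.000702 = 1.923e+04.
Re > 4000 → turbulent. Relative roughness ε/D = 1.3e-06/0.0496 = 2.62e-05. Haaland: 1/√f = -1.8 log₁₀[(2.62e-05/3.7)^1.11 + 6.9/1.923e+04] = -1.8 log₁₀[1.92e-06 + 0.000359] = 6.197, so f = 0.02604.
Darcy-Weisbach: ΔP = f(L/D)(ρV²/2) = 0.02604·(1070/0.0496)·(992·0.2743²/2) = 0.02604·2.157e+04·37.32 = 2.096e+04 Pa.
ΔP = 2.096e+04 Pa = 21.0 kPa.

ΔP ≈ 21.0 kPa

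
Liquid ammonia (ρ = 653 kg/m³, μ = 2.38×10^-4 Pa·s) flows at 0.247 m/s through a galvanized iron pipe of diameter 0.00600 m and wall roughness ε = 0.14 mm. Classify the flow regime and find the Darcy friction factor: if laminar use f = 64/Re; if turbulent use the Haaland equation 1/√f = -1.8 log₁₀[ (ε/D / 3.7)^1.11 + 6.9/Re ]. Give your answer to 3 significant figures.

Re = ρVD/μ = 653·0.247·0.006/0.000238 = 4066.
Re > 4000 → turbulent. ε/D = 0.00014/0.006 = 0.0233; Haaland: 1/√f = -1.8 log₁₀[0.00361 + 0.0017] = 4.095, so f = 0.05963.

f ≈ 0.0596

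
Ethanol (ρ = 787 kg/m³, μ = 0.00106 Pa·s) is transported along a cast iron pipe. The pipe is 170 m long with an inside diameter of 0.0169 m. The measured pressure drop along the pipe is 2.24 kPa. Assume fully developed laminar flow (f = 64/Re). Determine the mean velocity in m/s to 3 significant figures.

V ≈ 0.111 m/s

For laminar flow, f = 64/Re with Re = ρVD/μ, so Darcy-Weisbach reduces to ΔP = 32μLV/D². Solving for V: V = ΔP·D²/(32μL) = 2240·(0.0169)²/(32·0.00106·170) = 0.1109 m/s.
Check: Re = ρVD/μ = 787·0.1109·0.0169/0.00106 = 1392 < 2300, so the laminar assumption holds.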